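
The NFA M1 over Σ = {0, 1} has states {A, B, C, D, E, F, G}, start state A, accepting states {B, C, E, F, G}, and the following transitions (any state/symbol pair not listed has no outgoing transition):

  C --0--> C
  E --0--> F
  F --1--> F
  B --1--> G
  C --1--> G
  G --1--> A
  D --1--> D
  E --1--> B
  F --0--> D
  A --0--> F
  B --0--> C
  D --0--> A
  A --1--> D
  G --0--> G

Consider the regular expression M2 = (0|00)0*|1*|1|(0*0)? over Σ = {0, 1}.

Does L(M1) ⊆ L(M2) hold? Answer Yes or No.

No

The string 01 is in L(M1) but not in L(M2).
So L(M1) ⊄ L(M2).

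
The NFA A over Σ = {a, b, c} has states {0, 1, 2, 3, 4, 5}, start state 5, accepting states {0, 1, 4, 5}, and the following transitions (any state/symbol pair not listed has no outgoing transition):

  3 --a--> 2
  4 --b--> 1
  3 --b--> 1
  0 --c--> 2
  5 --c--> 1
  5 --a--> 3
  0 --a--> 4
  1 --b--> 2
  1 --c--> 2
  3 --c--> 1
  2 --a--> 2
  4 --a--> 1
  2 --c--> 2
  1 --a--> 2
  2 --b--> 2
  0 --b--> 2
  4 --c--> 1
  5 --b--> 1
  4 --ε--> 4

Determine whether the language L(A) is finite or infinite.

finite

The useful states (reachable from 5 and able to reach an accepting state) are {1, 3, 5}.
Restricted to these states the transition graph has no cycle, so every accepting path has bounded length and L is finite.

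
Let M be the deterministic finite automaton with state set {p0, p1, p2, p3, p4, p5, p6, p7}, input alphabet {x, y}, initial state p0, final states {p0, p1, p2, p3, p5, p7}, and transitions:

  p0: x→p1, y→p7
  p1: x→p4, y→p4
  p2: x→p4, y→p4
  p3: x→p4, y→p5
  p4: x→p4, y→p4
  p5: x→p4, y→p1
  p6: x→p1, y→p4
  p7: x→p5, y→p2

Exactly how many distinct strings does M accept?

6

The useful subgraph on states {p0, p1, p2, p5, p7} is acyclic, so L(M) is finite; the longest accepting path visits 4 useful states, giving maximum string length 3.
Counting accepting paths from p0 by length: 1 of length 0, 2 of length 1, 2 of length 2, 1 of length 3. Total 6.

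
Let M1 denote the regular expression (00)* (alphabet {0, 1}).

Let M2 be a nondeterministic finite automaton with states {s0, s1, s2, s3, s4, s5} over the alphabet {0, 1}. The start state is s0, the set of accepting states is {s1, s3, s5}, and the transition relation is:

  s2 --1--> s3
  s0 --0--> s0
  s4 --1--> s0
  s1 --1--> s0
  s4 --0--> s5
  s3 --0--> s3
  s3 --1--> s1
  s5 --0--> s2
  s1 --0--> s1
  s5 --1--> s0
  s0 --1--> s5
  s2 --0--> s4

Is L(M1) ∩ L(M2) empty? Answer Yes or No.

Yes

Converting the expression M1 to a DFA (subset construction, then merging equivalent states) gives the minimal DFA with states {r0, r1, r2}, start state r0, accepting states {r0} and transitions r0: 0→r1, 1→r2; r1: 0→r0, 1→r2; r2: 0→r2, 1→r2.
Exploring the product automaton M1 × M2 from the start pair (r0, s0), following both machines on each input symbol, reaches 8 state pairs: (r0, s0), (r1, s0), (r2, s5), (r2, s2), (r2, s0), (r2, s4), (r2, s3), (r2, s1).
M1 accepts in {r0} and M2 accepts in {s1, s3, s5}; no reachable pair has both components accepting, so no string drives both machines to acceptance simultaneously and L(M1) ∩ L(M2) = ∅.
So no string is accepted by both, and the intersection is empty.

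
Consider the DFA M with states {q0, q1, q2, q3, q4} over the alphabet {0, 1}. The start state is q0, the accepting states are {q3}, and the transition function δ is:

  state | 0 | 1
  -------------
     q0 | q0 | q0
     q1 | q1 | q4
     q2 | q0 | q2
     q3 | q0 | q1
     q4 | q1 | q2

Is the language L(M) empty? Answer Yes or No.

Yes

The states reachable from the start state are {q0}.
None of the accepting states {q3} is reachable, so no string is accepted and L(M) = ∅.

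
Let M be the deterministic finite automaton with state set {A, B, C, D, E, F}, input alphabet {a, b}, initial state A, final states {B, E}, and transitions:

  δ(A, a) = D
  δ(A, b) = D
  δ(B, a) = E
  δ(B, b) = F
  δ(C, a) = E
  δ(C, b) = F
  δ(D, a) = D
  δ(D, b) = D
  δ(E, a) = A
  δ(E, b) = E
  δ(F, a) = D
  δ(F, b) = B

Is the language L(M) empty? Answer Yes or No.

Yes

The states reachable from the start state are {A, D}.
None of the accepting states {B, E} is reachable, so no string is accepted and L(M) = ∅.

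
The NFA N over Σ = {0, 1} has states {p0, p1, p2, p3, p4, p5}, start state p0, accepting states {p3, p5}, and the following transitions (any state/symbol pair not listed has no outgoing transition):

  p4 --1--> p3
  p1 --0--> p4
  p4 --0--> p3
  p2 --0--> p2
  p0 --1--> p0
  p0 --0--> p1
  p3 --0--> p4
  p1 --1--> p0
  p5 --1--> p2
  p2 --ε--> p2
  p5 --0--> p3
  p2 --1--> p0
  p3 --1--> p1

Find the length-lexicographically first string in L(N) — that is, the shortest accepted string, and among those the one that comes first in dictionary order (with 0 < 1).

A breadth-first search from p0 reaches an accepting state first via the path p0 → p1 → p4 → p3 on input 000.
No string of length < 3 is accepted (BFS exhausts all shorter strings without reaching an accepting state), and 000 is the lexicographically least accepting string of length 3.

000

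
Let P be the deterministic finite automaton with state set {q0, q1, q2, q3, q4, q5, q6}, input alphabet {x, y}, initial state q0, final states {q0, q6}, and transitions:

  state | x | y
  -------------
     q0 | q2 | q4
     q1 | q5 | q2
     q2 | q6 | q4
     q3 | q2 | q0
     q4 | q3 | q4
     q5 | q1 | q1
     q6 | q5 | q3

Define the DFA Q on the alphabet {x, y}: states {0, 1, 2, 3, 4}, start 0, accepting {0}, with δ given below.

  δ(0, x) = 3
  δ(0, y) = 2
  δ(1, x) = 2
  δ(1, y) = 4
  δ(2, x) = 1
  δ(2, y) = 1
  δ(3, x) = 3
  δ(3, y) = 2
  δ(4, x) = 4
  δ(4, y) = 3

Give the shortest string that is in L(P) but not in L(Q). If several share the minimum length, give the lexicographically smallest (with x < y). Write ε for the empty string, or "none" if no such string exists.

xx

The string xx is accepted by P but not by Q.
No shorter string lies in the difference, and xx is the lexicographically first length-2 string in L(P) \ L(Q).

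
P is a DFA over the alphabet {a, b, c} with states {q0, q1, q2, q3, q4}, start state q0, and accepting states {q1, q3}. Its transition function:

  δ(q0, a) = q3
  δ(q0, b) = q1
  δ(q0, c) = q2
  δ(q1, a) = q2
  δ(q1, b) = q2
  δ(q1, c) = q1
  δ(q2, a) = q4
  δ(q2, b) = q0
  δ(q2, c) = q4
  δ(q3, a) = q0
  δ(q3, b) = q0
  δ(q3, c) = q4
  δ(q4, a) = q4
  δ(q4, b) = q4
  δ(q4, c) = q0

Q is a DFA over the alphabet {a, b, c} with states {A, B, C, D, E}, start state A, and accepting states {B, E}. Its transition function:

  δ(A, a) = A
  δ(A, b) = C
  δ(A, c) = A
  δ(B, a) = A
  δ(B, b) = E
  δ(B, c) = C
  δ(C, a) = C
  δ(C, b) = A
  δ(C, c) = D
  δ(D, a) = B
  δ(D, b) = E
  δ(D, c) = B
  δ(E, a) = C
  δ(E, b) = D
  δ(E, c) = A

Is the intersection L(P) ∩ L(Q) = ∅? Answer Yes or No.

No

The string bcc is accepted by both P and Q.
Hence L(P) ∩ L(Q) ≠ ∅.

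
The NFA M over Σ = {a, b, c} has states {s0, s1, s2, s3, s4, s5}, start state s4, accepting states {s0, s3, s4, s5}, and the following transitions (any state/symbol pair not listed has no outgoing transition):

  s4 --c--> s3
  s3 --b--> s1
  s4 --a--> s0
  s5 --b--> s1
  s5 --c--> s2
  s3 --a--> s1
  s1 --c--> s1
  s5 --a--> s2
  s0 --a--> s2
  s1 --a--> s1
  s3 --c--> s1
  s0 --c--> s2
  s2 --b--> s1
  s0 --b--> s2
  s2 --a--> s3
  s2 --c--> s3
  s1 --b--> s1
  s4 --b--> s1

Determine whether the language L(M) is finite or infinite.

finite

The useful states (reachable from s4 and able to reach an accepting state) are {s0, s2, s3, s4}.
Restricted to these states the transition graph has no cycle, so every accepting path has bounded length and L is finite.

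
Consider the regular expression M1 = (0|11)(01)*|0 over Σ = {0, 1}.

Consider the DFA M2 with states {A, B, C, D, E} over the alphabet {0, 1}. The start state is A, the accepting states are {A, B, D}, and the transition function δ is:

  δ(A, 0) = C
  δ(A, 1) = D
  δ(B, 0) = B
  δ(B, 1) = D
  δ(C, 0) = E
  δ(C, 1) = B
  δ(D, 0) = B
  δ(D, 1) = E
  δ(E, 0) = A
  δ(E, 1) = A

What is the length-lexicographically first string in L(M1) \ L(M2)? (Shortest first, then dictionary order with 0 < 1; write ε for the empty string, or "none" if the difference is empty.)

0

The string 0 is accepted by M1 but not by M2.
No shorter string lies in the difference, and 0 is the lexicographically first length-1 string in L(M1) \ L(M2).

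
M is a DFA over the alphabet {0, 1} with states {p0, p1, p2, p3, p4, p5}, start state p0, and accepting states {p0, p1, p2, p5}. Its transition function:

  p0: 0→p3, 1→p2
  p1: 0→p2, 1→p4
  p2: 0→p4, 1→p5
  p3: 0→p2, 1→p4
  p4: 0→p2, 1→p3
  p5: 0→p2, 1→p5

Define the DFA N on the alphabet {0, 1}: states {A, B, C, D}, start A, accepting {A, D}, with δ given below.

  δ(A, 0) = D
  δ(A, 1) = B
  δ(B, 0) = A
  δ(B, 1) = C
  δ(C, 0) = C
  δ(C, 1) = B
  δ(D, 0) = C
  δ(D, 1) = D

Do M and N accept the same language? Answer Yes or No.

No

The string 1 is accepted by M but rejected by N.
So L(M) ≠ L(N).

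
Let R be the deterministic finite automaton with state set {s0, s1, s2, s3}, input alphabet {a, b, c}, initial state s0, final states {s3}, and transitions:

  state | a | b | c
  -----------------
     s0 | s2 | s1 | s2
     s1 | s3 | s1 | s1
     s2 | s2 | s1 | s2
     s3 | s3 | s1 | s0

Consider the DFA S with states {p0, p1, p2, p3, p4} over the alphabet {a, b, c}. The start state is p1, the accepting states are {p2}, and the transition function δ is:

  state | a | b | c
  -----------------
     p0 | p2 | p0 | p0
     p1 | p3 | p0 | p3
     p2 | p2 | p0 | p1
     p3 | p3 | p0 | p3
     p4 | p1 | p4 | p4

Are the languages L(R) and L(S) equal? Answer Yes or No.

Exploring the product automaton R × S from the start pair (s0, p1), following both machines on each input symbol, reaches 4 state pairs: (s0, p1), (s2, p3), (s1, p0), (s3, p2).
R accepts in {s3} and S accepts in {p2}. In every reachable pair the two components are either both accepting — (s3, p2) — or both non-accepting, so no string is accepted by exactly one of the machines: L(R) \ L(S) and L(S) \ L(R) are both empty.
Hence every string is accepted by R iff it is accepted by S, and the two languages coincide.

Yes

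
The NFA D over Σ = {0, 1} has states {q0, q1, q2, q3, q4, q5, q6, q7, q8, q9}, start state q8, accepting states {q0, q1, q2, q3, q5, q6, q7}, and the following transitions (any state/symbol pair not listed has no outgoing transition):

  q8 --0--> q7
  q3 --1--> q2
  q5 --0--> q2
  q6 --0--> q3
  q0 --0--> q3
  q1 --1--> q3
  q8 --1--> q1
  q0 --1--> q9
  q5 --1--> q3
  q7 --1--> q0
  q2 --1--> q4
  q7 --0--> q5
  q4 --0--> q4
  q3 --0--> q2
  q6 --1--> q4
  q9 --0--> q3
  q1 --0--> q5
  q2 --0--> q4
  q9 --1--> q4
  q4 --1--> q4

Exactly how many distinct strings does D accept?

22

The useful subgraph on states {q0, q1, q2, q3, q5, q7, q8, q9} is acyclic, so L(D) is finite; the longest accepting path visits 6 useful states, giving maximum string length 5.
Counting accepting paths from q8 by length: 2 of length 1, 4 of length 2, 7 of length 3, 7 of length 4, 2 of length 5. Total 22.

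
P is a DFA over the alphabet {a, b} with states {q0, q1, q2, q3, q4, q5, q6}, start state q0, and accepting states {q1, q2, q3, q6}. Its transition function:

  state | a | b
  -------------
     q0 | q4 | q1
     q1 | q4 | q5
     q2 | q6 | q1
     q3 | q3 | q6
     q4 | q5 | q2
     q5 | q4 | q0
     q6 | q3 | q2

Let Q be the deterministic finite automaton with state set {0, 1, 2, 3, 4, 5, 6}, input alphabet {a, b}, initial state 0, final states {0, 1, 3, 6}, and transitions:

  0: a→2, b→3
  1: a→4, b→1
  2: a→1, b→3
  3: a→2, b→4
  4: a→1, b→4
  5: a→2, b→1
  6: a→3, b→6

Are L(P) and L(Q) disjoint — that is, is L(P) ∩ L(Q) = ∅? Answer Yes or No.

No

The string b is accepted by both P and Q.
Hence L(P) ∩ L(Q) ≠ ∅.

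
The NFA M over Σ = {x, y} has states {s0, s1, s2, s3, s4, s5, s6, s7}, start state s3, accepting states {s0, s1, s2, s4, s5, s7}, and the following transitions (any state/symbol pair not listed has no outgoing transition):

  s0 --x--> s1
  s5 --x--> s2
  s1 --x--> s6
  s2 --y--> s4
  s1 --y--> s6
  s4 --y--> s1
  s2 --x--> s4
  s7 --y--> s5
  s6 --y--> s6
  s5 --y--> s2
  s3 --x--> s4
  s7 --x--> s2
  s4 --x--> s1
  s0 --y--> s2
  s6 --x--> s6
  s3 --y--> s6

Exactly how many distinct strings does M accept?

The useful subgraph on states {s1, s3, s4} is acyclic, so L(M) is finite; the longest accepting path visits 3 useful states, giving maximum string length 2.
Counting accepting paths from s3 by length: 1 of length 1, 2 of length 2. Total 3.

3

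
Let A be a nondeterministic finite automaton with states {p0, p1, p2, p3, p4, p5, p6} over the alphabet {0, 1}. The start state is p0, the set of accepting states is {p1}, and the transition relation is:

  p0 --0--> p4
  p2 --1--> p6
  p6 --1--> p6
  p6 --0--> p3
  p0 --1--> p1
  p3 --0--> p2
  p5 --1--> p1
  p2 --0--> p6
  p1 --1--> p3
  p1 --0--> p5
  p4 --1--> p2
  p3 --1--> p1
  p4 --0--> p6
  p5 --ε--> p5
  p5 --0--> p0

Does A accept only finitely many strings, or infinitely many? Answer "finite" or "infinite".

infinite

State p1 is reachable from the start and can reach an accepting state, and it lies on the cycle p1 → p3 → p1.
Traversing that cycle any number of times yields accepted strings of unbounded length, so the language is infinite.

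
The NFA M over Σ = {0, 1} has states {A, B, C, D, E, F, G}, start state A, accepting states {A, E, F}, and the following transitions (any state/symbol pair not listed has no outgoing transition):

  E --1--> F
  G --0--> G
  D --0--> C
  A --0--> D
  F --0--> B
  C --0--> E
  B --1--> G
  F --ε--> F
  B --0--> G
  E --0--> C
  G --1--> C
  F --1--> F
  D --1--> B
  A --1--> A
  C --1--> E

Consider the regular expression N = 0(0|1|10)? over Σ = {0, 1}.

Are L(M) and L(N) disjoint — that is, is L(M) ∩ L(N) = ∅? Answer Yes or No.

Yes

Converting the expression N to a DFA (subset construction, then merging equivalent states) gives the minimal DFA with states {n0, n1, n2, n3, n4}, start state n0, accepting states {n1, n3, n4} and transitions n0: 0→n1, 1→n2; n1: 0→n3, 1→n4; n2: 0→n2, 1→n2; n3: 0→n2, 1→n2; n4: 0→n3, 1→n2.
Exploring the product automaton M × N from the start pair (A, n0), following both machines on each input symbol, reaches 12 state pairs: (A, n0), (D, n1), (A, n2), (C, n3), (B, n4), (D, n2), (E, n2), (G, n3), (G, n2), (C, n2), (B, n2), (F, n2).
M accepts in {A, E, F} and N accepts in {n1, n3, n4}; no reachable pair has both components accepting, so no string drives both machines to acceptance simultaneously and L(M) ∩ L(N) = ∅.
So no string is accepted by both, and the intersection is empty.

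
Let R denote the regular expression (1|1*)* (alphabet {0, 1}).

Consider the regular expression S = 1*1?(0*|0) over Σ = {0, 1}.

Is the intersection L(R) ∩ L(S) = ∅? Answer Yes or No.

No

The empty string ε is accepted by both R and S.
Hence L(R) ∩ L(S) ≠ ∅.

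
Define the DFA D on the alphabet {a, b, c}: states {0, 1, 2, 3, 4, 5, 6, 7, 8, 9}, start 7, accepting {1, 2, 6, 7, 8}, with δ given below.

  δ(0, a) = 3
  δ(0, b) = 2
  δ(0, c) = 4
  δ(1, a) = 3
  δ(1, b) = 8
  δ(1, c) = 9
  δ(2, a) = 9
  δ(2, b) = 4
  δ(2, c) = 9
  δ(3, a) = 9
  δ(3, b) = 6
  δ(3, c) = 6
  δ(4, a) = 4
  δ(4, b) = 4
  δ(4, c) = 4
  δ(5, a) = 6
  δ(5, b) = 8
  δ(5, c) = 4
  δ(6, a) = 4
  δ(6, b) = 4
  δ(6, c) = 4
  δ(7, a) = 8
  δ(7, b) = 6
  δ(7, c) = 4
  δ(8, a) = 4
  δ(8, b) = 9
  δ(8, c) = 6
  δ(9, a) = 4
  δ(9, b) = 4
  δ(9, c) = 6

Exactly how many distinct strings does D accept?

5

The useful subgraph on states {6, 7, 8, 9} is acyclic, so L(D) is finite; the longest accepting path visits 4 useful states, giving maximum string length 3.
Counting accepting paths from 7 by length: 1 of length 0, 2 of length 1, 1 of length 2, 1 of length 3. Total 5.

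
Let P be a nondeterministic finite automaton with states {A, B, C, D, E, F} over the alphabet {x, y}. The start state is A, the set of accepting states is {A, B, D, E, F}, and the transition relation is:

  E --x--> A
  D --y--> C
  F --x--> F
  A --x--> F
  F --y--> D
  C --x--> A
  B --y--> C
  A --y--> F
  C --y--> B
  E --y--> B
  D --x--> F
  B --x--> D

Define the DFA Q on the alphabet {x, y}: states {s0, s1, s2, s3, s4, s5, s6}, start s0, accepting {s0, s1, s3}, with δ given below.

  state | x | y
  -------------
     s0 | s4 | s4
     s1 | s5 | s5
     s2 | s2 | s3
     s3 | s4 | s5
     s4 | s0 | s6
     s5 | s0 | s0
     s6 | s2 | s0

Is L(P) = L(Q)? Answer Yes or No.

The string x is accepted by P but rejected by Q.
So L(P) ≠ L(Q).

No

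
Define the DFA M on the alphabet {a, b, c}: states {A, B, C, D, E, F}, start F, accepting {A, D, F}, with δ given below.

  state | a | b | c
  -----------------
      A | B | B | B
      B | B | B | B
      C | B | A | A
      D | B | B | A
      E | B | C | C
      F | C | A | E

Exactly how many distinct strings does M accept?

8

The useful subgraph on states {A, C, E, F} is acyclic, so L(M) is finite; the longest accepting path visits 4 useful states, giving maximum string length 3.
Counting accepting paths from F by length: 1 of length 0, 1 of length 1, 2 of length 2, 4 of length 3. Total 8.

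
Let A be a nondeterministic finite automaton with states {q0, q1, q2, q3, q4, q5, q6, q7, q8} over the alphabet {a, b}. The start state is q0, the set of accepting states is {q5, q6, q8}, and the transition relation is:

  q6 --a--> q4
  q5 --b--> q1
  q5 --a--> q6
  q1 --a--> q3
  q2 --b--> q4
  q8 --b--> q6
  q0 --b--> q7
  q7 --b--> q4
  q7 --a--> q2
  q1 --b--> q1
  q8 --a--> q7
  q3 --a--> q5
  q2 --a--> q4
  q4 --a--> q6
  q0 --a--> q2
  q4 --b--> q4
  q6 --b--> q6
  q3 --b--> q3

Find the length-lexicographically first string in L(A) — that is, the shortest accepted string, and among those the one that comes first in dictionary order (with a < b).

A breadth-first search from q0 reaches an accepting state first via the path q0 → q2 → q4 → q6 on input aaa.
No string of length < 3 is accepted (BFS exhausts all shorter strings without reaching an accepting state), and aaa is the lexicographically least accepting string of length 3.

aaa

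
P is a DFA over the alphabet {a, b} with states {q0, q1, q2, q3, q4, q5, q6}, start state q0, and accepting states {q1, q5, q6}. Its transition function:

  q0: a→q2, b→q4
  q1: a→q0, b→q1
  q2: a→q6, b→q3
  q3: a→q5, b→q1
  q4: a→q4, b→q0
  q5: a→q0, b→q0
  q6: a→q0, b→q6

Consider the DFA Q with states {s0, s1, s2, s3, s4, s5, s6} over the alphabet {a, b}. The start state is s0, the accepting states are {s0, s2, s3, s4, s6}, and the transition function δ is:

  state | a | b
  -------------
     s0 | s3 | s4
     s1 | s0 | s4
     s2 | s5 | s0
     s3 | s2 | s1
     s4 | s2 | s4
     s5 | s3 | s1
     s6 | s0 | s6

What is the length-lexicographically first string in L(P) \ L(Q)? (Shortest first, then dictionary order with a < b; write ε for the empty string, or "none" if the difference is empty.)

bbaa

The string bbaa is accepted by P but not by Q.
No shorter string lies in the difference, and bbaa is the lexicographically first length-4 string in L(P) \ L(Q).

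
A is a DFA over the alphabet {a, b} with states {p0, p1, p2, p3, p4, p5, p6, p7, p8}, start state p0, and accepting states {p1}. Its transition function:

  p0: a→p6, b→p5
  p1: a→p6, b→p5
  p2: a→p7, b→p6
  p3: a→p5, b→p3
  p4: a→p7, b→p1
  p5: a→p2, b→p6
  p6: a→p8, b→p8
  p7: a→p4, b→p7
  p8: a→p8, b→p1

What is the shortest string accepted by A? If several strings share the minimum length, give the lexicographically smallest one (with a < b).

aab

A breadth-first search from p0 reaches an accepting state first via the path p0 → p6 → p8 → p1 on input aab.
No string of length < 3 is accepted (BFS exhausts all shorter strings without reaching an accepting state), and aab is the lexicographically least accepting string of length 3.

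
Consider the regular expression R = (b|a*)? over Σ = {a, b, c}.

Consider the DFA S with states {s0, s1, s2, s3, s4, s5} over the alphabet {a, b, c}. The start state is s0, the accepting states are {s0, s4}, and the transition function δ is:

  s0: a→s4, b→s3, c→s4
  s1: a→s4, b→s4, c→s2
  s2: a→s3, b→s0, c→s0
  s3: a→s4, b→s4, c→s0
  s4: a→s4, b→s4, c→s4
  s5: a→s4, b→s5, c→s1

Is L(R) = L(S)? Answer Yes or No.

The string b is accepted by R but rejected by S.
So L(R) ≠ L(S).

No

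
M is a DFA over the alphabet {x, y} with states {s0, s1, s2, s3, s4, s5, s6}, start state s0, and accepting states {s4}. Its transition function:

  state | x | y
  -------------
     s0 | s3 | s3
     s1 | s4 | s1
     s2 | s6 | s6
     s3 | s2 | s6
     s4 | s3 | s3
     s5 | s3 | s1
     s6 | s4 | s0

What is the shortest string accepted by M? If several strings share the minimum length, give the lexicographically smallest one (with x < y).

A breadth-first search from s0 reaches an accepting state first via the path s0 → s3 → s6 → s4 on input xyx.
No string of length < 3 is accepted (BFS exhausts all shorter strings without reaching an accepting state), and xyx is the lexicographically least accepting string of length 3.

xyx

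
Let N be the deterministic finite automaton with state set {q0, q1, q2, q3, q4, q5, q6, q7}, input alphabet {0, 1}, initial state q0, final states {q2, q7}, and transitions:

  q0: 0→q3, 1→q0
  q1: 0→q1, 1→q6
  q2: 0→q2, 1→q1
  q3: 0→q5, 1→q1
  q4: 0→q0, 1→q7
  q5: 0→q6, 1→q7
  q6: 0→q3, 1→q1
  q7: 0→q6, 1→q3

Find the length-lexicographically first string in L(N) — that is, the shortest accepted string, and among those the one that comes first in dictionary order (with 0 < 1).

001

A breadth-first search from q0 reaches an accepting state first via the path q0 → q3 → q5 → q7 on input 001.
No string of length < 3 is accepted (BFS exhausts all shorter strings without reaching an accepting state), and 001 is the lexicographically least accepting string of length 3.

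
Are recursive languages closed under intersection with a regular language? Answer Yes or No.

A regular language is decidable (simulate its DFA), so run that check and the decider for L and accept iff both accept; everything halts.
So the recursive languages are closed under intersection with a regular language.

Yes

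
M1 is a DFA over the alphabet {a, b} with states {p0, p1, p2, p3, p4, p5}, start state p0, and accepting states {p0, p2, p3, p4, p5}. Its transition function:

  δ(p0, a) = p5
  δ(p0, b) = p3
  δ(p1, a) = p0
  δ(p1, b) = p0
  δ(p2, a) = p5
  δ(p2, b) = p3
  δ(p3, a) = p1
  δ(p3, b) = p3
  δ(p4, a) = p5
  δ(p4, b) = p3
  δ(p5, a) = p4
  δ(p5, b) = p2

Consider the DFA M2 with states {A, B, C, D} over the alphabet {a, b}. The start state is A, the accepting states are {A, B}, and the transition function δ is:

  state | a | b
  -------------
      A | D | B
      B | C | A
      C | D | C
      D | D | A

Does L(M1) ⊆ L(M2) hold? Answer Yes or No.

No

The string a is in L(M1) but not in L(M2).
So L(M1) ⊄ L(M2).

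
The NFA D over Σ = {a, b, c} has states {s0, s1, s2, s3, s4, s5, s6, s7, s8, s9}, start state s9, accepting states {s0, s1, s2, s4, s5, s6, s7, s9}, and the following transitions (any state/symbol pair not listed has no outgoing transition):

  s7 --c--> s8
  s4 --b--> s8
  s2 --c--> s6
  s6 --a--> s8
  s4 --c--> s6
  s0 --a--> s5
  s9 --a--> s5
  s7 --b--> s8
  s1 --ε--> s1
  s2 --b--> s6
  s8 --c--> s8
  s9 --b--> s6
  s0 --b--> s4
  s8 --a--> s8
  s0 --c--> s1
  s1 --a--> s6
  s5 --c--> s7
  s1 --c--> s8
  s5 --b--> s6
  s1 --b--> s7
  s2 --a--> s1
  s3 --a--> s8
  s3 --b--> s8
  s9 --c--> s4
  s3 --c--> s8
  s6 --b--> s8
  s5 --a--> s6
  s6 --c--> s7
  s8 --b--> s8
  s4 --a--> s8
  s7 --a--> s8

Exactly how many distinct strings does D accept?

12

The useful subgraph on states {s4, s5, s6, s7, s9} is acyclic, so L(D) is finite; the longest accepting path visits 4 useful states, giving maximum string length 3.
Counting accepting paths from s9 by length: 1 of length 0, 3 of length 1, 5 of length 2, 3 of length 3. Total 12.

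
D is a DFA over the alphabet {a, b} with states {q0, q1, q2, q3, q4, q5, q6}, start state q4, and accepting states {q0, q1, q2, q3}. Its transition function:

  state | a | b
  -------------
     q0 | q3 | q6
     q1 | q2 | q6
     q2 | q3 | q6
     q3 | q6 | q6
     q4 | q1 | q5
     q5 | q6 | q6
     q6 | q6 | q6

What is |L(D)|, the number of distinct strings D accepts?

The useful subgraph on states {q1, q2, q3, q4} is acyclic, so L(D) is finite; the longest accepting path visits 4 useful states, giving maximum string length 3.
Counting accepting paths from q4 by length: 1 of length 1, 1 of length 2, 1 of length 3. Total 3.

3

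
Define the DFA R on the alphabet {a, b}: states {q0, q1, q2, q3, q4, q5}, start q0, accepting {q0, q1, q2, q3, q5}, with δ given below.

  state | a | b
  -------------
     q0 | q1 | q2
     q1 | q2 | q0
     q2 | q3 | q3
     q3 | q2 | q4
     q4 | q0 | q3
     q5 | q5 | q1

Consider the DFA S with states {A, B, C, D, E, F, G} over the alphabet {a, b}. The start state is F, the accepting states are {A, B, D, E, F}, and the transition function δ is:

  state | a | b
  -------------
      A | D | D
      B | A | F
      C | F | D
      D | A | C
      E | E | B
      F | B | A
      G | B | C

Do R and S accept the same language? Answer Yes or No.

Exploring the product automaton R × S from the start pair (q0, F), following both machines on each input symbol, reaches 5 state pairs: (q0, F), (q1, B), (q2, A), (q3, D), (q4, C).
R accepts in {q0, q1, q2, q3, q5} and S accepts in {A, B, D, E, F}. In every reachable pair the two components are either both accepting — (q0, F), (q1, B), (q2, A), (q3, D) — or both non-accepting, so no string is accepted by exactly one of the machines: L(R) \ L(S) and L(S) \ L(R) are both empty.
Hence every string is accepted by R iff it is accepted by S, and the two languages coincide.

Yes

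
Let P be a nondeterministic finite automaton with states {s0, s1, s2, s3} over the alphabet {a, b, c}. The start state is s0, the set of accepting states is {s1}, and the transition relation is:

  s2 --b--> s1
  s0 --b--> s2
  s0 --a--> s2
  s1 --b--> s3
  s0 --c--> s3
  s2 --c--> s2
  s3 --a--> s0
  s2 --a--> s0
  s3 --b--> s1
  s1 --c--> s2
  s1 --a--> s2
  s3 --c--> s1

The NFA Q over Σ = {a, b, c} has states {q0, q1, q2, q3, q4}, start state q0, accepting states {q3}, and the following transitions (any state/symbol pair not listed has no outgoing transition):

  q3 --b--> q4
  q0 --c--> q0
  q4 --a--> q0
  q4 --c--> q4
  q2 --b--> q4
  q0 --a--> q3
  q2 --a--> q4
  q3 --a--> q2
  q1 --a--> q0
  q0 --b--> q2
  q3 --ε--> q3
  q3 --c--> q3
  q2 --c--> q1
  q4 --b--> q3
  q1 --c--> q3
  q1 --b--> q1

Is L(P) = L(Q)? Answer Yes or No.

No

The string ab is accepted by P but rejected by Q.
So L(P) ≠ L(Q).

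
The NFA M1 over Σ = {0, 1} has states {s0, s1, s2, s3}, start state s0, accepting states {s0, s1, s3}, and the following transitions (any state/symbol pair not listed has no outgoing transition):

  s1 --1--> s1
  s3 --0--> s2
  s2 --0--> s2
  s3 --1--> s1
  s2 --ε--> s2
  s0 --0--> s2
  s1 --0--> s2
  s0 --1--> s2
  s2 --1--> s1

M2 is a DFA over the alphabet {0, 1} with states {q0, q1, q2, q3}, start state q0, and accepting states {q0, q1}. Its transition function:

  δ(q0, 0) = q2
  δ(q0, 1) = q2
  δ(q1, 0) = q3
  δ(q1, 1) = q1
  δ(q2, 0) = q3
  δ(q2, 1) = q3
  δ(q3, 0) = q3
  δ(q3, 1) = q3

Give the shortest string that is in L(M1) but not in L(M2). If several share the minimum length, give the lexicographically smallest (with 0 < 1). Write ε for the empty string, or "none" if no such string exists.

01

The string 01 is accepted by M1 but not by M2.
No shorter string lies in the difference, and 01 is the lexicographically first length-2 string in L(M1) \ L(M2).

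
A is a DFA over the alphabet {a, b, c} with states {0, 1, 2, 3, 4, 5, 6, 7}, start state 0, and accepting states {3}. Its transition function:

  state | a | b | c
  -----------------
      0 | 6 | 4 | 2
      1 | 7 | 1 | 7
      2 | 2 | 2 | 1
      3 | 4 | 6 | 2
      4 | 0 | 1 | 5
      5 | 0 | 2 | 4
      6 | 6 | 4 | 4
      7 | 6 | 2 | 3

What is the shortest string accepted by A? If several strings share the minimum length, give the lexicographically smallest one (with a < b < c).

A breadth-first search from 0 reaches an accepting state first via the path 0 → 4 → 1 → 7 → 3 on input bbac.
No string of length < 4 is accepted (BFS exhausts all shorter strings without reaching an accepting state), and bbac is the lexicographically least accepting string of length 4.

bbac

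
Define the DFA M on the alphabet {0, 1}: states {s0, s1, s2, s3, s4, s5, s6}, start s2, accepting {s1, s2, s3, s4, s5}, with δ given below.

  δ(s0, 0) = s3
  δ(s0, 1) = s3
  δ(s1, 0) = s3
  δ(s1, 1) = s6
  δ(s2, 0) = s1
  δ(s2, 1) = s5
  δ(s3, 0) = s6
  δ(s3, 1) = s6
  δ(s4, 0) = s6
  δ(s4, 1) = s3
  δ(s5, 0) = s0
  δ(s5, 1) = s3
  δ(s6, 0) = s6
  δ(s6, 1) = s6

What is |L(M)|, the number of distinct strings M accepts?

The useful subgraph on states {s0, s1, s2, s3, s5} is acyclic, so L(M) is finite; the longest accepting path visits 4 useful states, giving maximum string length 3.
Counting accepting paths from s2 by length: 1 of length 0, 2 of length 1, 2 of length 2, 2 of length 3. Total 7.

7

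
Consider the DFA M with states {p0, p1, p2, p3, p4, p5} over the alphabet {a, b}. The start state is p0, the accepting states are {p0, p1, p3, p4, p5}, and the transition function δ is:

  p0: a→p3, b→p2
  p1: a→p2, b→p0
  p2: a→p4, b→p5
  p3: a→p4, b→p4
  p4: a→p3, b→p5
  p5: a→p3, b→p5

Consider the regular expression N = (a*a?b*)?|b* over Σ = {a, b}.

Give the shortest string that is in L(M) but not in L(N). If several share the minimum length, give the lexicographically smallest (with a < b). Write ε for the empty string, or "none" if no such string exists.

ba

The string ba is accepted by M but not by N.
No shorter string lies in the difference, and ba is the lexicographically first length-2 string in L(M) \ L(N).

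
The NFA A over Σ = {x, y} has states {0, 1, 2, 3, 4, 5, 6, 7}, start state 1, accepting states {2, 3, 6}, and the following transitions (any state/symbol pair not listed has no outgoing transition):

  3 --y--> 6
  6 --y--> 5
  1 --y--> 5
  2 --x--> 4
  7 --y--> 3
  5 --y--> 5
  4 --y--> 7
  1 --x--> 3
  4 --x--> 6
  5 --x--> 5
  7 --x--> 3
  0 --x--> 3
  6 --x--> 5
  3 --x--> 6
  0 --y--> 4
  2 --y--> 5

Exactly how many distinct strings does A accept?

The useful subgraph on states {1, 3, 6} is acyclic, so L(A) is finite; the longest accepting path visits 3 useful states, giving maximum string length 2.
Counting accepting paths from 1 by length: 1 of length 1, 2 of length 2. Total 3.

3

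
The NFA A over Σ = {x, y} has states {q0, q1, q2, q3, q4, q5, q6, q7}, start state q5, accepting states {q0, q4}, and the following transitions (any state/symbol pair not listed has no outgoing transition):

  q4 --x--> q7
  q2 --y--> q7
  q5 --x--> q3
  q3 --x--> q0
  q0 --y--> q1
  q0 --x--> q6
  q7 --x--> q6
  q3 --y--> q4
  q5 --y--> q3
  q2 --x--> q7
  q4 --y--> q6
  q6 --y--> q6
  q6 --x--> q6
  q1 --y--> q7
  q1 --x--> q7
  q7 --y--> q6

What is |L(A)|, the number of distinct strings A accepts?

4

The useful subgraph on states {q0, q3, q4, q5} is acyclic, so L(A) is finite; the longest accepting path visits 3 useful states, giving maximum string length 2.
Counting accepting paths from q5 by length: 4 of length 2. Total 4.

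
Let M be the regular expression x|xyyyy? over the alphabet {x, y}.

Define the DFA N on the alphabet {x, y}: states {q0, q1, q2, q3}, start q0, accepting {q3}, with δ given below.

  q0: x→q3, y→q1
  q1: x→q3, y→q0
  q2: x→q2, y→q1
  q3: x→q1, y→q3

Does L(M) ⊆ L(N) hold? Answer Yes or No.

Yes

Converting the expression M to a DFA (subset construction, then merging equivalent states) gives the minimal DFA with states {m0, m1, m2, m3, m4, m5, m6}, start state m0, accepting states {m1, m5, m6} and transitions m0: x→m1, y→m2; m1: x→m2, y→m3; m2: x→m2, y→m2; m3: x→m2, y→m4; m4: x→m2, y→m5; m5: x→m2, y→m6; m6: x→m2, y→m2.
Exploring the product automaton M × N from the start pair (m0, q0), following both machines on each input symbol, reaches 9 state pairs: (m0, q0), (m1, q3), (m2, q1), (m3, q3), (m2, q3), (m2, q0), (m4, q3), (m5, q3), (m6, q3).
M accepts in {m1, m5, m6} and N accepts in {q3}. The reachable pairs whose M-component is accepting are (m1, q3), (m5, q3), (m6, q3); in each of them the N-component is accepting too, so the product for L(M) \ L(N) (M-component accepting, N-component rejecting) has no reachable accepting pair and the difference is empty.
Hence every string in L(M) is also in L(N).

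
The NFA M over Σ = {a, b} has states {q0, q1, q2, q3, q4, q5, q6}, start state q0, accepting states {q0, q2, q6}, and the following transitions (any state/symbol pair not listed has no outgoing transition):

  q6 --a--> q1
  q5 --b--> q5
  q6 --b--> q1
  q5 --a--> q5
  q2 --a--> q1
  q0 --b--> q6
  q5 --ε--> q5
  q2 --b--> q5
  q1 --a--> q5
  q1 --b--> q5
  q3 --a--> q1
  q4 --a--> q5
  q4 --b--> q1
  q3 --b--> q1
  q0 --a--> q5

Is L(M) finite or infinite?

finite

The useful states (reachable from q0 and able to reach an accepting state) are {q0, q6}.
Restricted to these states the transition graph has no cycle, so every accepting path has bounded length and L is finite.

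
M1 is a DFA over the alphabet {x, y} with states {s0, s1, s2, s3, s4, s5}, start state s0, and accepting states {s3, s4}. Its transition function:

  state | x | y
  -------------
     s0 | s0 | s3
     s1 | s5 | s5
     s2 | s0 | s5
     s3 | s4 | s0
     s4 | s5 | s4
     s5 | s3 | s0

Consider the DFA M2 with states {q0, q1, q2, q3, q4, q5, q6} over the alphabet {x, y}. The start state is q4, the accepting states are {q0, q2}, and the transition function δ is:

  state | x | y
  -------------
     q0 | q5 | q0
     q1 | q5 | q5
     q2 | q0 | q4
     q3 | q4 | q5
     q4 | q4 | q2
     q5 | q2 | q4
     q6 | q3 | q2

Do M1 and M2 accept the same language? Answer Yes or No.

Yes

Exploring the product automaton M1 × M2 from the start pair (s0, q4), following both machines on each input symbol, reaches 4 state pairs: (s0, q4), (s3, q2), (s4, q0), (s5, q5).
M1 accepts in {s3, s4} and M2 accepts in {q0, q2}. In every reachable pair the two components are either both accepting — (s3, q2), (s4, q0) — or both non-accepting, so no string is accepted by exactly one of the machines: L(M1) \ L(M2) and L(M2) \ L(M1) are both empty.
Hence every string is accepted by M1 iff it is accepted by M2, and the two languages coincide.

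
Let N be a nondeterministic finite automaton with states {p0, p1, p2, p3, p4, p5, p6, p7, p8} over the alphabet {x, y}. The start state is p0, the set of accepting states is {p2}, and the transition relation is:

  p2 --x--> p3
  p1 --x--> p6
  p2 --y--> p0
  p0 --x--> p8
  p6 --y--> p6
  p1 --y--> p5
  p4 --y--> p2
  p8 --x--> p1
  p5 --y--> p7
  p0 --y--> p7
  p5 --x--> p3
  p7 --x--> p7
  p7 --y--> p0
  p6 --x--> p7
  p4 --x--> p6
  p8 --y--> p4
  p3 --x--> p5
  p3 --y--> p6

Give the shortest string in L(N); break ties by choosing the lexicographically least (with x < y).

A breadth-first search from p0 reaches an accepting state first via the path p0 → p8 → p4 → p2 on input xyy.
No string of length < 3 is accepted (BFS exhausts all shorter strings without reaching an accepting state), and xyy is the lexicographically least accepting string of length 3.

xyy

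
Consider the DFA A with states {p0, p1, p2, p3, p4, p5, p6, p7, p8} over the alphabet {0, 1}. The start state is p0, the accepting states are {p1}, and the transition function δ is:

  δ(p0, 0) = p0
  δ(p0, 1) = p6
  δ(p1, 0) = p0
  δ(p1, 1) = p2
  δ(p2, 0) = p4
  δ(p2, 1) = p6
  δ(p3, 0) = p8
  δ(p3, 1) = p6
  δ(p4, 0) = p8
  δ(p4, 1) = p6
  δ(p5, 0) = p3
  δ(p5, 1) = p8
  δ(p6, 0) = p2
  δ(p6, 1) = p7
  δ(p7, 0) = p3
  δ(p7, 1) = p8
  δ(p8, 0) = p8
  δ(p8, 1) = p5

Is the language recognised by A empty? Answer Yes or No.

Yes

The states reachable from the start state are {p0, p2, p3, p4, p5, p6, p7, p8}.
None of the accepting states {p1} is reachable, so no string is accepted and L(A) = ∅.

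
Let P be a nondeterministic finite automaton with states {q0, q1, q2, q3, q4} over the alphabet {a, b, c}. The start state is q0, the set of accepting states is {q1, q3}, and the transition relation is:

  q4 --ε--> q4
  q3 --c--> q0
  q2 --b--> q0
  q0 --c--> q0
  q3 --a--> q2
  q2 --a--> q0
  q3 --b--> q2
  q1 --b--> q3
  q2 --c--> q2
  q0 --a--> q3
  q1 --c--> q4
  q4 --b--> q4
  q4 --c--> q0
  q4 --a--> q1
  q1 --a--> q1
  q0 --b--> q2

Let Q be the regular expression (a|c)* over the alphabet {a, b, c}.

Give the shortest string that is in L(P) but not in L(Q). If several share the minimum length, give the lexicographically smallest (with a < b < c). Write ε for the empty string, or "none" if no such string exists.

baa

The string baa is accepted by P but not by Q.
No shorter string lies in the difference, and baa is the lexicographically first length-3 string in L(P) \ L(Q).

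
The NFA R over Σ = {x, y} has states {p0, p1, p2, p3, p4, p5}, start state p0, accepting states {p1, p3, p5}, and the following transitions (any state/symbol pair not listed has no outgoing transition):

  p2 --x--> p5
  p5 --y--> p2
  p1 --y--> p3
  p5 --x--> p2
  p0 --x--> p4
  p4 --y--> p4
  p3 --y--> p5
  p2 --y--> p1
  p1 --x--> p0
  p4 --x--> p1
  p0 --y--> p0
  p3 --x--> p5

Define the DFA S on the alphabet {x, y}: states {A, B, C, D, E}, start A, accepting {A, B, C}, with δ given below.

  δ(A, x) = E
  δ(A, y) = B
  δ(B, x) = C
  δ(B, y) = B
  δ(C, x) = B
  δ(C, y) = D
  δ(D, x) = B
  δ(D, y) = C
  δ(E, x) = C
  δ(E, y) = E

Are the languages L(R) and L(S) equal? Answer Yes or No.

No

The string xxy is accepted by R but rejected by S.
So L(R) ≠ L(S).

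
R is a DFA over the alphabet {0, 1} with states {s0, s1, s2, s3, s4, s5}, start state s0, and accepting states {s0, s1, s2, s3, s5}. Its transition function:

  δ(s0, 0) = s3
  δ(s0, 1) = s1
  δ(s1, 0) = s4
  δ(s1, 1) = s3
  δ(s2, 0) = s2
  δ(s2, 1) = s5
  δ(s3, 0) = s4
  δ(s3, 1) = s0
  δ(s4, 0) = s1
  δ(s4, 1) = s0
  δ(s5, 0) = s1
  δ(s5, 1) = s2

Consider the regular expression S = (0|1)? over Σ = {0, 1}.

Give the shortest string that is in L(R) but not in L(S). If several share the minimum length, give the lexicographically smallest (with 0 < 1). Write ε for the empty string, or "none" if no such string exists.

01

The string 01 is accepted by R but not by S.
No shorter string lies in the difference, and 01 is the lexicographically first length-2 string in L(R) \ L(S).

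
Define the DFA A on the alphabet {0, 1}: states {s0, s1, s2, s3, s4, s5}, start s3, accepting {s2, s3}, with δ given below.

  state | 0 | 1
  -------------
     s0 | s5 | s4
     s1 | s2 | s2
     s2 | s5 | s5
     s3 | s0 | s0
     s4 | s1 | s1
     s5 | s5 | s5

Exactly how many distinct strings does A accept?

9

The useful subgraph on states {s0, s1, s2, s3, s4} is acyclic, so L(A) is finite; the longest accepting path visits 5 useful states, giving maximum string length 4.
Counting accepting paths from s3 by length: 1 of length 0, 8 of length 4. Total 9.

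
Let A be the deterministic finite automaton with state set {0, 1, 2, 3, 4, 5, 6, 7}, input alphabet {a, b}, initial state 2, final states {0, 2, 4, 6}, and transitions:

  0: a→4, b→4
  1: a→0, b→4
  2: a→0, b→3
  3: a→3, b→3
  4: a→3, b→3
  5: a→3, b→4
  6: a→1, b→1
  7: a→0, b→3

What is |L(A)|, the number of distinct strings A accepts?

4

The useful subgraph on states {0, 2, 4} is acyclic, so L(A) is finite; the longest accepting path visits 3 useful states, giving maximum string length 2.
Counting accepting paths from 2 by length: 1 of length 0, 1 of length 1, 2 of length 2. Total 4.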